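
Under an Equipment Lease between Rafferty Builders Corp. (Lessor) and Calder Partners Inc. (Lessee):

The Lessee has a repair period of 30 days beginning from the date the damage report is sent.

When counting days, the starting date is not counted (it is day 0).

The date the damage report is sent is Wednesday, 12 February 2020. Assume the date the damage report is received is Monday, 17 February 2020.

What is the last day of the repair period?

Adding 30 calendar days to 12 February 2020 gives 13 March 2020, which is the last day of the repair period.

13 March 2020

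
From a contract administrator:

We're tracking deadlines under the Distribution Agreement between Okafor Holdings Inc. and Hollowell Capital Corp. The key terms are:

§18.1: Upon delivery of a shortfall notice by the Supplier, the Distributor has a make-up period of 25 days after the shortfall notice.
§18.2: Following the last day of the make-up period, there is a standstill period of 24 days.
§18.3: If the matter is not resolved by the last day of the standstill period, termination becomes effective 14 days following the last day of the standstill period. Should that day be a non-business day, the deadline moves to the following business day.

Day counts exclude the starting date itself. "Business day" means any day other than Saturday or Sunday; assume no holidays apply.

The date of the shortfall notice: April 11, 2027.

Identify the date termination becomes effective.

June 14, 2027

The last day of the make-up period: April 11, 2027 + 25 days = May 6, 2027.
Adding 24 calendar days to May 6, 2027 gives May 30, 2027, which is the last day of the standstill period.
The date termination becomes effective: May 30, 2027 + 14 days = June 13, 2027. That falls on a Sunday, so it rolls to the next business day, Monday, June 14, 2027.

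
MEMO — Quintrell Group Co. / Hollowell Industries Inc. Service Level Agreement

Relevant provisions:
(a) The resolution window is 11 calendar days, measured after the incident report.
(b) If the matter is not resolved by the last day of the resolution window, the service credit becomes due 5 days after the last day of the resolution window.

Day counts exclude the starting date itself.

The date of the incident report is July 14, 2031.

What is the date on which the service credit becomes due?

July 30, 2031

The last day of the resolution window: July 14, 2031 + 11 days = July 25, 2031.
The date on which the service credit becomes due: 5 calendar days after July 25, 2031 is July 30, 2031.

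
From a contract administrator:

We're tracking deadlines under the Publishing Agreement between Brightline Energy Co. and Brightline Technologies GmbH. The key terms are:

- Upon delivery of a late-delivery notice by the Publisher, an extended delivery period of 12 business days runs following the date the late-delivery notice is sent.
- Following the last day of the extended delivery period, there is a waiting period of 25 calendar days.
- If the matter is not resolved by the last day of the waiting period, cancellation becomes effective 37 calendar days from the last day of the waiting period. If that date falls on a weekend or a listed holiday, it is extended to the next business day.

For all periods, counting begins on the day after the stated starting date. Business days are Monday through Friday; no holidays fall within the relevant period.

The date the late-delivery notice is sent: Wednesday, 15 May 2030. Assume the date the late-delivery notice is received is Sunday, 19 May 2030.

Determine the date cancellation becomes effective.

From Wednesday, 15 May 2030, 12 business days (May 16, May 17, May 20, May 21, …, May 29, May 30, May 31, skipping weekends) brings us to Friday, 31 May 2030, which is the last day of the extended delivery period.
The last day of the waiting period: 25 calendar days after 31 May 2030 is 25 June 2030.
Adding 37 calendar days to 25 June 2030 gives 1 August 2030, which is the date cancellation becomes effective. 1 August 2030 is a Thursday, so no roll-forward applies.

1 August 2030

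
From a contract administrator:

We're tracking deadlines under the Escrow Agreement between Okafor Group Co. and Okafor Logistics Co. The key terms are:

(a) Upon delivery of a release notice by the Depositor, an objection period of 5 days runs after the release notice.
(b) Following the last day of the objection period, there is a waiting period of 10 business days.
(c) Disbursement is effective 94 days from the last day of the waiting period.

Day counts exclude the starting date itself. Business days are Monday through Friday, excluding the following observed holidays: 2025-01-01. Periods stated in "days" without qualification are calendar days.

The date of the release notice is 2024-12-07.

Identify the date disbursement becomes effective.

2025-03-30

The last day of the objection period: 2024-12-07 + 5 days = 2024-12-12.
From Thursday, 2024-12-12, 10 business days (Dec 13, Dec 16, Dec 17, Dec 18, Dec 19, Dec 20, Dec 23, Dec 24, Dec 25, Dec 26, skipping weekends) brings us to Thursday, 2024-12-26, which is the last day of the waiting period.
The date disbursement becomes effective: 2024-12-26 + 94 days = 2025-03-30.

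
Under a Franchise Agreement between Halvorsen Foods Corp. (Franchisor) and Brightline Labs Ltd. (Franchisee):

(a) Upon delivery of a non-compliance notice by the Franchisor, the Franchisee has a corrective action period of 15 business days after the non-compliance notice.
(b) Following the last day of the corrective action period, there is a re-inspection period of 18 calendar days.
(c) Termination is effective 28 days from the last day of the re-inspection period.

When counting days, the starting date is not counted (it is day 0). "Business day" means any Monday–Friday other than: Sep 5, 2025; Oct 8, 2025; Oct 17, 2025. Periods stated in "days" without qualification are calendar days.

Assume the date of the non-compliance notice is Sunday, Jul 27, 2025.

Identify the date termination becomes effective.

From Sunday, Jul 27, 2025, 15 business days (Jul 28, Jul 29, Jul 30, Jul 31, …, Aug 13, Aug 14, Aug 15, skipping weekends) brings us to Friday, Aug 15, 2025, which is the last day of the corrective action period.
The last day of the re-inspection period: Aug 15, 2025 + 18 days = Sep 2, 2025.
Adding 28 calendar days to Sep 2, 2025 gives Sep 30, 2025, which is the date termination becomes effective.

Sep 30, 2025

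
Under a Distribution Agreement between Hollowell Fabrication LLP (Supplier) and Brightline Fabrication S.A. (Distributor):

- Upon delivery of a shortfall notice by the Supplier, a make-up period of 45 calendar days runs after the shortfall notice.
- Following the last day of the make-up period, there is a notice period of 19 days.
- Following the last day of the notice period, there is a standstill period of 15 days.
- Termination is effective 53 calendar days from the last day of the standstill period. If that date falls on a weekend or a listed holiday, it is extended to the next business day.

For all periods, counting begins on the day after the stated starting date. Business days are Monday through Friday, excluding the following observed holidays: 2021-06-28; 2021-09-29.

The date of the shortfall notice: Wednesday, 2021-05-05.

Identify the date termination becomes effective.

2021-09-14

The last day of the make-up period: 45 calendar days after 2021-05-05 is 2021-06-19.
The last day of the notice period: 2021-06-19 + 19 days = 2021-07-08.
Adding 15 calendar days to 2021-07-08 gives 2021-07-23, which is the last day of the standstill period.
The date termination becomes effective: 2021-07-23 + 53 days = 2021-09-14. 2021-09-14 is a Tuesday and is not a listed holiday, so no roll-forward applies.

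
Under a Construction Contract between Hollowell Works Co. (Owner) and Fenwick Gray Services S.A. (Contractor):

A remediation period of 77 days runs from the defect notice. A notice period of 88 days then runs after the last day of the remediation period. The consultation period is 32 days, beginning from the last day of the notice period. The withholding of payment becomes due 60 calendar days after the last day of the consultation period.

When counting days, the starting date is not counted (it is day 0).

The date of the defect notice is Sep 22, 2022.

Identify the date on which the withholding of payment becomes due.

The last day of the remediation period: Sep 22, 2022 + 77 days = Dec 8, 2022.
The last day of the notice period: 88 calendar days after Dec 8, 2022 is Mar 6, 2023.
Adding 32 calendar days to Mar 6, 2023 gives Apr 7, 2023, which is the last day of the consultation period.
The date on which the withholding of payment becomes due: 60 calendar days after Apr 7, 2023 is Jun 6, 2023.

Jun 6, 2023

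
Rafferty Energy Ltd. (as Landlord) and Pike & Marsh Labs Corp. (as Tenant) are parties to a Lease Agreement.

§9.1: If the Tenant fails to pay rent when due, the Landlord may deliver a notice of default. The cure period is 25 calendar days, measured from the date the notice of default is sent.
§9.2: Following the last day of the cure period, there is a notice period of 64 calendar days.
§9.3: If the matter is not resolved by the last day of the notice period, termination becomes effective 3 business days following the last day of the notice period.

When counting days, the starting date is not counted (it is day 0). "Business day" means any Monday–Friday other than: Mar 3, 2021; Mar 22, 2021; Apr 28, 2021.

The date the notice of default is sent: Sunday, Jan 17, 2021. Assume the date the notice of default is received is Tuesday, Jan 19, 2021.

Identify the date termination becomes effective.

Apr 21, 2021

The last day of the cure period: 25 calendar days after Jan 17, 2021 is Feb 11, 2021.
Adding 64 calendar days to Feb 11, 2021 gives Apr 16, 2021, which is the last day of the notice period.
The date termination becomes effective: 3 business days after Friday, Apr 16, 2021, skipping weekends — Apr 19, Apr 20, Apr 21 — lands on Wednesday, Apr 21, 2021.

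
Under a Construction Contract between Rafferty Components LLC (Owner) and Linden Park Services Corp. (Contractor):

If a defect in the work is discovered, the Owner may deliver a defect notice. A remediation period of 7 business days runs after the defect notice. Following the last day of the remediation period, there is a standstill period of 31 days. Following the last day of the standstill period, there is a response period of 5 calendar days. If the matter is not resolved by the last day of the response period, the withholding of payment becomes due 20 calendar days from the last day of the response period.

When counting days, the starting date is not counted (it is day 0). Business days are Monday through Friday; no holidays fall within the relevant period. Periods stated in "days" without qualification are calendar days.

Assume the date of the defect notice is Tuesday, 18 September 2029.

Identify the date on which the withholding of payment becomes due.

22 November 2029

The last day of the remediation period: 7 business days after Tuesday, 18 September 2029, skipping weekends — Sep 19, Sep 20, Sep 21, Sep 24, Sep 25, Sep 26, Sep 27 — lands on Thursday, 27 September 2029.
The last day of the standstill period: 31 calendar days after 27 September 2029 is 28 October 2029.
The last day of the response period: 28 October 2029 + 5 days = 2 November 2029.
The date on which the withholding of payment becomes due: 20 calendar days after 2 November 2029 is 22 November 2029.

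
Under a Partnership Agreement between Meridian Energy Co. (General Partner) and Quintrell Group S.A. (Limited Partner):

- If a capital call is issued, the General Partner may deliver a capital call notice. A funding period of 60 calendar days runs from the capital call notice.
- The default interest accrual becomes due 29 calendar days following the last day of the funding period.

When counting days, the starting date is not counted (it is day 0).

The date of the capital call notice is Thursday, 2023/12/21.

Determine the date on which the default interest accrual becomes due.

2024/03/19

Adding 60 calendar days to 2023/12/21 gives 2024/02/19, which is the last day of the funding period.
Adding 29 calendar days to 2024/02/19 gives 2024/03/19, which is the date on which the default interest accrual becomes due.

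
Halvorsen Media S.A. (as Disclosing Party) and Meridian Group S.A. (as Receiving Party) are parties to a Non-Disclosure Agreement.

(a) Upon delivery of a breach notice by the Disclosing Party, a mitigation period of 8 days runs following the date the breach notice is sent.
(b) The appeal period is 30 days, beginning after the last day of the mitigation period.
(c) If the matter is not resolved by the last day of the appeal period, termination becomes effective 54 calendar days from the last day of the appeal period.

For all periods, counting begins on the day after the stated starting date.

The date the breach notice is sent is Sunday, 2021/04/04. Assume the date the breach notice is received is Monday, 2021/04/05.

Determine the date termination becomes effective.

2021/07/05

Adding 8 calendar days to 2021/04/04 gives 2021/04/12, which is the last day of the mitigation period.
The last day of the appeal period: 30 calendar days after 2021/04/12 is 2021/05/12.
The date termination becomes effective: 54 calendar days after 2021/05/12 is 2021/07/05.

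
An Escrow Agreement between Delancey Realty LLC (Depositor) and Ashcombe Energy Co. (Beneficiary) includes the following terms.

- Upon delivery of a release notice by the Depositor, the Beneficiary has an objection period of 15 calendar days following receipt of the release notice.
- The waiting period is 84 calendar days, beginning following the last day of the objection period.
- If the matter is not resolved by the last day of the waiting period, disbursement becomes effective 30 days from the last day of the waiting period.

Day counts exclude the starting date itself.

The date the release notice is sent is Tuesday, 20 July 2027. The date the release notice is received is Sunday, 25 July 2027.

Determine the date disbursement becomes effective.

The last day of the objection period: 15 calendar days after 25 July 2027 is 9 August 2027.
Adding 84 calendar days to 9 August 2027 gives 1 November 2027, which is the last day of the waiting period.
The date disbursement becomes effective: 30 calendar days after 1 November 2027 is 1 December 2027.

1 December 2027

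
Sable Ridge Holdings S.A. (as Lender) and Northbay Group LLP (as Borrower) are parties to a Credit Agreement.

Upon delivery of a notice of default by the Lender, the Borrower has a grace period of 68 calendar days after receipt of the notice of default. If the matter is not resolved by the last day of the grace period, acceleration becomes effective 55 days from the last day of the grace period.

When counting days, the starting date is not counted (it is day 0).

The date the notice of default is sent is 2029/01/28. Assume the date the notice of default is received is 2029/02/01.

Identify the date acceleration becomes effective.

The last day of the grace period: 2029/02/01 + 68 days = 2029/04/10.
Adding 55 calendar days to 2029/04/10 gives 2029/06/04, which is the date acceleration becomes effective.

2029/06/04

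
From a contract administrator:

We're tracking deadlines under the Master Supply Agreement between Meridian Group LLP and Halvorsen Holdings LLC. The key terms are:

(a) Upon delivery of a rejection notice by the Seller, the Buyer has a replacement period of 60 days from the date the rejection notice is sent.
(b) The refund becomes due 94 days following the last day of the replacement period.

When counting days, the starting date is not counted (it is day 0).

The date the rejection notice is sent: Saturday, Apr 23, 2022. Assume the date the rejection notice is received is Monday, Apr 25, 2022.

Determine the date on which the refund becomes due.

Adding 60 calendar days to Apr 23, 2022 gives Jun 22, 2022, which is the last day of the replacement period.
Adding 94 calendar days to Jun 22, 2022 gives Sep 24, 2022, which is the date on which the refund becomes due.

Sep 24, 2022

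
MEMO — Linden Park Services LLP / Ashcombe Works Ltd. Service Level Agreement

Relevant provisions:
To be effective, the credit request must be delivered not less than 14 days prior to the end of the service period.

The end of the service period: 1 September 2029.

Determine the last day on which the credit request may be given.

1 September 2029 minus 14 days is 18 August 2029.

18 August 2029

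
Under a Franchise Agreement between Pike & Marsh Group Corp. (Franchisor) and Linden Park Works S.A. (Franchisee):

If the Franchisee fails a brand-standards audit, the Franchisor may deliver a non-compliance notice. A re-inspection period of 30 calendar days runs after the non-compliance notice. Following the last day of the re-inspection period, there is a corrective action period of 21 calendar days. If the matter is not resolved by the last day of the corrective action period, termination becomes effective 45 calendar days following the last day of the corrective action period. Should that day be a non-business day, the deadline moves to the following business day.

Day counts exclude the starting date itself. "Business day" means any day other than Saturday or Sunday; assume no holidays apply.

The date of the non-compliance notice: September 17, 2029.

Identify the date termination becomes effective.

Adding 30 calendar days to September 17, 2029 gives October 17, 2029, which is the last day of the re-inspection period.
Adding 21 calendar days to October 17, 2029 gives November 7, 2029, which is the last day of the corrective action period.
The date termination becomes effective: 45 calendar days after November 7, 2029 is December 22, 2029. That falls on a Saturday, so it rolls to the next business day, Monday, December 24, 2029.

December 24, 2029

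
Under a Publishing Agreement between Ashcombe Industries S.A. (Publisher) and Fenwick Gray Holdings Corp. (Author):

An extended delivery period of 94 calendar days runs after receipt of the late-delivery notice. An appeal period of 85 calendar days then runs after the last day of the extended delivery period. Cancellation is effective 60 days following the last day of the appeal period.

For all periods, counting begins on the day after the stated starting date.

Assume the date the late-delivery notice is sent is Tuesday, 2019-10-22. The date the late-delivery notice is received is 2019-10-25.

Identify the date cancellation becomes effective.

2020-06-20

The last day of the extended delivery period: 2019-10-25 + 94 days = 2020-01-27.
Adding 85 calendar days to 2020-01-27 gives 2020-04-21, which is the last day of the appeal period.
The date cancellation becomes effective: 2020-04-21 + 60 days = 2020-06-20.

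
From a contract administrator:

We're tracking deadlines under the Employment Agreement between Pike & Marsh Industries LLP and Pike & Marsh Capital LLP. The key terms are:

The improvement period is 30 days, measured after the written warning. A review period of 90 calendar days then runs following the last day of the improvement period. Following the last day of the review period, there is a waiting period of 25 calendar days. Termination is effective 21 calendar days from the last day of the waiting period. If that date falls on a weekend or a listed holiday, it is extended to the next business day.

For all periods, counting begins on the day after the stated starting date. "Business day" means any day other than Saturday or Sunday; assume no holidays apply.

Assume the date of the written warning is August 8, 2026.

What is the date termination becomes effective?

January 21, 2027

Adding 30 calendar days to August 8, 2026 gives September 7, 2026, which is the last day of the improvement period.
Adding 90 calendar days to September 7, 2026 gives December 6, 2026, which is the last day of the review period.
The last day of the waiting period: 25 calendar days after December 6, 2026 is December 31, 2026.
The date termination becomes effective: December 31, 2026 + 21 days = January 21, 2027. January 21, 2027 is a Thursday, so no roll-forward applies.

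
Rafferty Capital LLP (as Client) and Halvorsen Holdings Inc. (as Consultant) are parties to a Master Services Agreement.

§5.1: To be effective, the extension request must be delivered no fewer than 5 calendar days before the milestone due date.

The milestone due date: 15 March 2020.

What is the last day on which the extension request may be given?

Counting back 5 calendar days from 15 March 2020 gives 10 March 2020.

10 March 2020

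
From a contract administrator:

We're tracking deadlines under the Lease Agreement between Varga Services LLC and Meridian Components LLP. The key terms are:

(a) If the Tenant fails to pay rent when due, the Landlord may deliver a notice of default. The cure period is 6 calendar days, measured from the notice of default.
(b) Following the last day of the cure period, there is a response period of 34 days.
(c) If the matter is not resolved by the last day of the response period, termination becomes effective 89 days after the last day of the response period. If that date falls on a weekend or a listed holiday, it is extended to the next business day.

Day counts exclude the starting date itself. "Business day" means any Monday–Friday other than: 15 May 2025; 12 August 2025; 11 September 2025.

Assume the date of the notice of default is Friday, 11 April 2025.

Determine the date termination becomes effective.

18 August 2025

The last day of the cure period: 11 April 2025 + 6 days = 17 April 2025.
The last day of the response period: 34 calendar days after 17 April 2025 is 21 May 2025.
The date termination becomes effective: 89 calendar days after 21 May 2025 is 18 August 2025. 18 August 2025 is a Monday and is not a listed holiday, so no roll-forward applies.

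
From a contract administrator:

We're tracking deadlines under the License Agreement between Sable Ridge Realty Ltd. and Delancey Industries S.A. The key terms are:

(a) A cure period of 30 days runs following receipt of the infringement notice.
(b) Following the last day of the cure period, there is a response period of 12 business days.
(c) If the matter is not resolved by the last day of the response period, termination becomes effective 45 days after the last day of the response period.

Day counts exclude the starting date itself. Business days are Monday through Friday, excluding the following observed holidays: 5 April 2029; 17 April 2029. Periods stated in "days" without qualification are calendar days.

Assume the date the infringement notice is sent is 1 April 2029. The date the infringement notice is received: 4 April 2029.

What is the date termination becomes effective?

Adding 30 calendar days to 4 April 2029 gives 4 May 2029, which is the last day of the cure period.
From Friday, 4 May 2029, 12 business days (May 7, May 8, May 9, May 10, …, May 18, May 21, May 22, skipping weekends) brings us to Tuesday, 22 May 2029, which is the last day of the response period.
The date termination becomes effective: 45 calendar days after 22 May 2029 is 6 July 2029.

6 July 2029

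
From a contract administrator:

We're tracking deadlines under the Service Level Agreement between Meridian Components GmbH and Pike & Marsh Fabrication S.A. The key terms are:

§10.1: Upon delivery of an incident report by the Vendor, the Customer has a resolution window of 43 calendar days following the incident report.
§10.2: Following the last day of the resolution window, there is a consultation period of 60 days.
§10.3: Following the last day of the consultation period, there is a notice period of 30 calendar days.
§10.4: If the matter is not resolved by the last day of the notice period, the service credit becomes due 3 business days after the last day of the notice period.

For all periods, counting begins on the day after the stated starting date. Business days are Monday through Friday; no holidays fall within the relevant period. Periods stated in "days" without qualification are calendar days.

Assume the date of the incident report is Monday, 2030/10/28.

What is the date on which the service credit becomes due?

The last day of the resolution window: 2030/10/28 + 43 days = 2030/12/10.
The last day of the consultation period: 2030/12/10 + 60 days = 2031/02/08.
The last day of the notice period: 2031/02/08 + 30 days = 2031/03/10.
From Monday, 2031/03/10, 3 business days (Mar 11, Mar 12, Mar 13, skipping weekends) brings us to Thursday, 2031/03/13, which is the date on which the service credit becomes due.

2031/03/13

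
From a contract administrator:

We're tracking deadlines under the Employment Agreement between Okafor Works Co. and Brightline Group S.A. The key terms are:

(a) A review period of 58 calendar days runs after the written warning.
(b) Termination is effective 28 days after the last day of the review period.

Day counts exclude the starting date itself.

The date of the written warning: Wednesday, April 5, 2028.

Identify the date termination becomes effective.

June 30, 2028

Adding 58 calendar days to April 5, 2028 gives June 2, 2028, which is the last day of the review period.
Adding 28 calendar days to June 2, 2028 gives June 30, 2028, which is the date termination becomes effective.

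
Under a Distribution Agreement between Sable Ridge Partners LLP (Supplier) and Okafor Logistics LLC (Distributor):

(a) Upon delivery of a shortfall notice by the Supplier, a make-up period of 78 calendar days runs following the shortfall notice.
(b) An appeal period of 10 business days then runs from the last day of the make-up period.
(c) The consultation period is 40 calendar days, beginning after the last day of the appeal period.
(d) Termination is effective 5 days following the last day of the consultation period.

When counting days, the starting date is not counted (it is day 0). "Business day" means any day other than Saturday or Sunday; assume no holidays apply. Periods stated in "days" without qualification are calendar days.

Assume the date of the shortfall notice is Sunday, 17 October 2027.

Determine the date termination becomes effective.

The last day of the make-up period: 17 October 2027 + 78 days = 3 January 2028.
The last day of the appeal period: 10 business days after Monday, 3 January 2028, skipping weekends — Jan 4, Jan 5, Jan 6, Jan 7, Jan 10, Jan 11, Jan 12, Jan 13, Jan 14, Jan 17 — lands on Monday, 17 January 2028.
The last day of the consultation period: 40 calendar days after 17 January 2028 is 26 February 2028.
The date termination becomes effective: 5 calendar days after 26 February 2028 is 2 March 2028.

2 March 2028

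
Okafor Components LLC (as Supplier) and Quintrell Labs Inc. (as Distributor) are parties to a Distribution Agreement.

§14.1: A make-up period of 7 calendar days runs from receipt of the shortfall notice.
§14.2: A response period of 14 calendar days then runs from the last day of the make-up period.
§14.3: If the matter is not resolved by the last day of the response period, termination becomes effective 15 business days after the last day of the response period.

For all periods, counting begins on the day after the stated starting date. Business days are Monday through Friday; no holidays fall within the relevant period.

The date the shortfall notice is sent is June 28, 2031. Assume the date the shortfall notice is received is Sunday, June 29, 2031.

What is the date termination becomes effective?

August 8, 2031

The last day of the make-up period: 7 calendar days after June 29, 2031 is July 6, 2031.
The last day of the response period: 14 calendar days after July 6, 2031 is July 20, 2031.
The date termination becomes effective: counting 15 business days from Sunday, July 20, 2031 (Jul 21, Jul 22, Jul 23, Jul 24, …, Aug 6, Aug 7, Aug 8, skipping weekends) reaches Friday, August 8, 2031.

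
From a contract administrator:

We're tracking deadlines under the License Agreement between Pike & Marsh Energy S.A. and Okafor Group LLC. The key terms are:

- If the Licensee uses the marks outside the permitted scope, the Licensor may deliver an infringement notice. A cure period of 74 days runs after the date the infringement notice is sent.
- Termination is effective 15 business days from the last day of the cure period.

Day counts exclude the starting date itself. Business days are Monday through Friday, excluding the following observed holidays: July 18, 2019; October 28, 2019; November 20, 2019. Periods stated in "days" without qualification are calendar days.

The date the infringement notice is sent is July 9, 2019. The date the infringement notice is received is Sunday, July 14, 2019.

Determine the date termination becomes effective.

October 11, 2019

The last day of the cure period: 74 calendar days after July 9, 2019 is September 21, 2019.
The date termination becomes effective: counting 15 business days from Saturday, September 21, 2019 (Sep 23, Sep 24, Sep 25, Sep 26, …, Oct 9, Oct 10, Oct 11, skipping weekends) reaches Friday, October 11, 2019.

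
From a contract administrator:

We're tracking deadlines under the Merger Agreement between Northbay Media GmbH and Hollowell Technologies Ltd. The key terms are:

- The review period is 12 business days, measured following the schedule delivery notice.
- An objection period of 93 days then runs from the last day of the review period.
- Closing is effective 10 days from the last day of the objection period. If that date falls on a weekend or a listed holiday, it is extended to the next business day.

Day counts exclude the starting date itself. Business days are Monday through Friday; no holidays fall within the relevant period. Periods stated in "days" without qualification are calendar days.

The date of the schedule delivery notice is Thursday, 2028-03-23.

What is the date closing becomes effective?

2028-07-24

The last day of the review period: counting 12 business days from Thursday, 2028-03-23 (Mar 24, Mar 27, Mar 28, Mar 29, …, Apr 6, Apr 7, Apr 10, skipping weekends) reaches Monday, 2028-04-10.
The last day of the objection period: 93 calendar days after 2028-04-10 is 2028-07-12.
The date closing becomes effective: 10 calendar days after 2028-07-12 is 2028-07-22. That falls on a Saturday, so it rolls to the next business day, Monday, 2028-07-24.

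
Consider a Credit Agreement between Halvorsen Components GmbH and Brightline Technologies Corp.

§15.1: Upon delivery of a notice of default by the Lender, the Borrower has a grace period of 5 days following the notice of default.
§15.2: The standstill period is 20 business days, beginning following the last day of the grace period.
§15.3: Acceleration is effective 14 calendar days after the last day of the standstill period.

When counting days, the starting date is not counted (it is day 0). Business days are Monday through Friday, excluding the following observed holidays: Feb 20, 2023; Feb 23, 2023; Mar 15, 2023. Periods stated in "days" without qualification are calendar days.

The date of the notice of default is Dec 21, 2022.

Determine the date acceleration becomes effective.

Adding 5 calendar days to Dec 21, 2022 gives Dec 26, 2022, which is the last day of the grace period.
From Monday, Dec 26, 2022, 20 business days (Dec 27, Dec 28, Dec 29, Dec 30, …, Jan 19, Jan 20, Jan 23, skipping weekends) brings us to Monday, Jan 23, 2023, which is the last day of the standstill period.
Adding 14 calendar days to Jan 23, 2023 gives Feb 6, 2023, which is the date acceleration becomes effective.

Feb 6, 2023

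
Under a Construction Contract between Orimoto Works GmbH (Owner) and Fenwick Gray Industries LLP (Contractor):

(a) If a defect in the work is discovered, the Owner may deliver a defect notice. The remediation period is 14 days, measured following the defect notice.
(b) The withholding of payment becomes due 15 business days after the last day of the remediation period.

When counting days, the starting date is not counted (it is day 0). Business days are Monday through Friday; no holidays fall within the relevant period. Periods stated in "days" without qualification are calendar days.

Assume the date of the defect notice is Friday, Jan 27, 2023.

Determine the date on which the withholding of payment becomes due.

The last day of the remediation period: Jan 27, 2023 + 14 days = Feb 10, 2023.
From Friday, Feb 10, 2023, 15 business days (Feb 13, Feb 14, Feb 15, Feb 16, …, Mar 1, Mar 2, Mar 3, skipping weekends) brings us to Friday, Mar 3, 2023, which is the date on which the withholding of payment becomes due.

Mar 3, 2023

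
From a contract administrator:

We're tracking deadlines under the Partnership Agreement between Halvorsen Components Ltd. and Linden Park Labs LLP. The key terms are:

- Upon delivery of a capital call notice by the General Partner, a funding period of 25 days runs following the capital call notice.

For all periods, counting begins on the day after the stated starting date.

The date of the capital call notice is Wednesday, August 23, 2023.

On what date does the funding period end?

September 17, 2023

Adding 25 calendar days to August 23, 2023 gives September 17, 2023, which is the last day of the funding period.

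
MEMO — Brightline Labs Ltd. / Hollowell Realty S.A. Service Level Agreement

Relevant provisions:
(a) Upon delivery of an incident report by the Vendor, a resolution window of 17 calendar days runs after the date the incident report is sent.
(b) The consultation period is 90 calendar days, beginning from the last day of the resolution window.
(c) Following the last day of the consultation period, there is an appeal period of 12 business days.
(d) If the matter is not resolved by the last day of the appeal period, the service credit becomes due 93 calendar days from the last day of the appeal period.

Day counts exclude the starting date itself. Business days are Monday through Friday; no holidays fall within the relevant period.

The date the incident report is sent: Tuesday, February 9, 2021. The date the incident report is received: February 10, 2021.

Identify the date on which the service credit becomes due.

The last day of the resolution window: 17 calendar days after February 9, 2021 is February 26, 2021.
The last day of the consultation period: February 26, 2021 + 90 days = May 27, 2021.
The last day of the appeal period: counting 12 business days from Thursday, May 27, 2021 (May 28, May 31, Jun 1, Jun 2, …, Jun 10, Jun 11, Jun 14, skipping weekends) reaches Monday, June 14, 2021.
The date on which the service credit becomes due: June 14, 2021 + 93 days = September 15, 2021.

September 15, 2021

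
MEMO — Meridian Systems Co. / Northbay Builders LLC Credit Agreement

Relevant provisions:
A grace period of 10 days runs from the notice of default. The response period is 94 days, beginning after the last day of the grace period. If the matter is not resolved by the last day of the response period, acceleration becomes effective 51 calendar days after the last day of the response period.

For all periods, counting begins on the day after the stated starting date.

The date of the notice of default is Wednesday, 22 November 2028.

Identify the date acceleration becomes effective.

The last day of the grace period: 22 November 2028 + 10 days = 2 December 2028.
The last day of the response period: 2 December 2028 + 94 days = 6 March 2029.
Adding 51 calendar days to 6 March 2029 gives 26 April 2029, which is the date acceleration becomes effective.

26 April 2029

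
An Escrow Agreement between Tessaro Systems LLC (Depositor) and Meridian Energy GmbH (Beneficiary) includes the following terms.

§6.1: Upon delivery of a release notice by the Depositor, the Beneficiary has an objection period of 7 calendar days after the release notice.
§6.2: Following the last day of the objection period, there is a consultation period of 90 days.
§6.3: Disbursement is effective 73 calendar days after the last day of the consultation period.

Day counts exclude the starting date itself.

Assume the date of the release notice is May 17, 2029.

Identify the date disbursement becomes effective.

The last day of the objection period: May 17, 2029 + 7 days = May 24, 2029.
Adding 90 calendar days to May 24, 2029 gives August 22, 2029, which is the last day of the consultation period.
The date disbursement becomes effective: August 22, 2029 + 73 days = November 3, 2029.

November 3, 2029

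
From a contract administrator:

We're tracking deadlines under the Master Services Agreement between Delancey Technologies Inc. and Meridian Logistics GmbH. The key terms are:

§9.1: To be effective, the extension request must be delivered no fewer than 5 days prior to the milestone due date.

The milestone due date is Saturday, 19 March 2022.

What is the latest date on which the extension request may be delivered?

14 March 2022

19 March 2022 minus 5 days is 14 March 2022.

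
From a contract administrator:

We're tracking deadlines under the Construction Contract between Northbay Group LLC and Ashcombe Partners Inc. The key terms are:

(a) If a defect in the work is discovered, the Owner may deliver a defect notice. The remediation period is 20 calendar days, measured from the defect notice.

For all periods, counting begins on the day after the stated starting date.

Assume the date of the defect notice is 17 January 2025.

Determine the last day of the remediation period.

The last day of the remediation period: 17 January 2025 + 20 days = 6 February 2025.

6 February 2025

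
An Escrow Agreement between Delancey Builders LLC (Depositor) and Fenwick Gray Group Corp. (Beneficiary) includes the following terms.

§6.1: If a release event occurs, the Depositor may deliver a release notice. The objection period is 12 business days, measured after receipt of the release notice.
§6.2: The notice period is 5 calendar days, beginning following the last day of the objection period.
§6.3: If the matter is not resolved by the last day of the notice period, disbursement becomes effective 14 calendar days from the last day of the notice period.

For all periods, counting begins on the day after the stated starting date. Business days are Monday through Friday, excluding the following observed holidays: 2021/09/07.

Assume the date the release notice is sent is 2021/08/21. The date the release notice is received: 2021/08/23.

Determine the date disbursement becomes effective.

2021/09/28

From Monday, 2021/08/23, 12 business days (Aug 24, Aug 25, Aug 26, Aug 27, …, Sep 6, Sep 8, Sep 9, skipping weekends and the listed holiday on Sep 7) brings us to Thursday, 2021/09/09, which is the last day of the objection period.
The last day of the notice period: 5 calendar days after 2021/09/09 is 2021/09/14.
The date disbursement becomes effective: 14 calendar days after 2021/09/14 is 2021/09/28.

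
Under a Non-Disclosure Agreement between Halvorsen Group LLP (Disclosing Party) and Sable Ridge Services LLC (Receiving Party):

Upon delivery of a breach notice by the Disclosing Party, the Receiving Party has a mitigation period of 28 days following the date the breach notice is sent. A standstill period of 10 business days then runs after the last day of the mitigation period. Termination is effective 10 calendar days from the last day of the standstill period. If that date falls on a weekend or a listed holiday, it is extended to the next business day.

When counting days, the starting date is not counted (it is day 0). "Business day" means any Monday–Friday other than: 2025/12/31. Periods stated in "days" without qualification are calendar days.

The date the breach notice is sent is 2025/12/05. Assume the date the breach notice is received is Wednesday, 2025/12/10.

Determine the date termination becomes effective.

The last day of the mitigation period: 28 calendar days after 2025/12/05 is 2026/01/02.
The last day of the standstill period: 10 business days after Friday, 2026/01/02, skipping weekends — Jan 5, Jan 6, Jan 7, Jan 8, Jan 9, Jan 12, Jan 13, Jan 14, Jan 15, Jan 16 — lands on Friday, 2026/01/16.
Adding 10 calendar days to 2026/01/16 gives 2026/01/26, which is the date termination becomes effective. 2026/01/26 is a Monday and is not a listed holiday, so no roll-forward applies.

2026/01/26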